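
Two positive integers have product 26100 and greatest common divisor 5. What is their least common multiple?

5220

For any two positive integers, gcd × lcm equals their product. Hence lcm = 26100 / 5 = 5220.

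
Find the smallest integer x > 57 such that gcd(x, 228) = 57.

228 = 57·4. Any x with gcd(x, 228) = 57 is a multiple of 57, say 57s, with s coprime to 4.
Need s > 57/57, so s ≥ 2. First s ≥ 2 with gcd(s, 4) = 1 is s = 3. Thus x = 57·3 = 171.

171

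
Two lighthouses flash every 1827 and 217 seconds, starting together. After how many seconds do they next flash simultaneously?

56637

1827 = 3² · 7 · 29; 217 = 7 · 31
max exponents: 3² · 7 · 29 · 31 = 56637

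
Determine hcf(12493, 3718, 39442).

13

gcd(12493, 3718): 12493 = 3·3718 + 1339; 3718 = 2·1339 + 1040; 1339 = 1·1040 + 299; 1040 = 3·299 + 143; 299 = 2·143 + 13; 143 = 11·13 + 0 → 13
gcd(13, 39442): 39442 = 3034·13 + 0 → 13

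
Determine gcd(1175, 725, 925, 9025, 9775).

gcd(1175, 725): 1175 = 1·725 + 450; 725 = 1·450 + 275; 450 = 1·275 + 175; 275 = 1·175 + 100; 175 = 1·100 + 75; 100 = 1·75 + 25; 75 = 3·25 + 0 → 25
gcd(25, 925): 925 = 37·25 + 0 → 25
gcd(25, 9025): 9025 = 361·25 + 0 → 25
gcd(25, 9775): 9775 = 391·25 + 0 → 25

25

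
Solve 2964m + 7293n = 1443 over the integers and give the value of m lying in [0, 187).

62

gcd(2964, 7293) = 39 (Euclid: 7293 = 2·2964 + 1365; 2964 = 2·1365 + 234; 1365 = 5·234 + 195; 234 = 1·195 + 39; 195 = 5·39 + 0), and 39 | 1443.
Extended Euclid: 2964·(32) + 7293·(-13) = 39. Scale by 37: m₀ = 1184.
General solution m = m₀ + 187t; reducing mod 187 gives m = 62 (and n = -25).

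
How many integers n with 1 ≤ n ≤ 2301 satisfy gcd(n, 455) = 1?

1456

455 = 5·7·13. Inclusion–exclusion on these primes:
2301 − ⌊2301/5⌋ − ⌊2301/7⌋ − ⌊2301/13⌋ + ⌊2301/35⌋ + ⌊2301/65⌋ + ⌊2301/91⌋ − ⌊2301/455⌋ = 1456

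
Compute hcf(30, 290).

Euclid: 290 = 9·30 + 20; 30 = 1·20 + 10; 20 = 2·10 + 0. Last nonzero remainder: 10.

10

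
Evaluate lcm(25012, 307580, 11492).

193467820

25012 = 2² · 13² · 37; 307580 = 2² · 5 · 7 · 13³; 11492 = 2² · 13² · 17
lcm takes max exponent of each prime: 2² · 5 · 7 · 13³ · 17 · 37 = 193467820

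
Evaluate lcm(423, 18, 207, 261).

564282

423 = 3² · 47; 18 = 2 · 3²; 207 = 3² · 23; 261 = 3² · 29
lcm takes max exponent of each prime: 2 · 3² · 23 · 29 · 47 = 564282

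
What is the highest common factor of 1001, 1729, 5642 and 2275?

1001 = 7 · 11 · 13; 1729 = 7 · 13 · 19; 5642 = 2 · 7 · 13 · 31; 2275 = 5² · 7 · 13
gcd takes min exponent of each prime: 7 · 13 = 91

91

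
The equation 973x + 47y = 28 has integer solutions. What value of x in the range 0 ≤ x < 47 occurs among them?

45

gcd(973, 47) = 1 (Euclid: 973 = 20·47 + 33; 47 = 1·33 + 14; 33 = 2·14 + 5; 14 = 2·5 + 4; 5 = 1·4 + 1; 4 = 4·1 + 0), and 1 | 28.
Extended Euclid: 973·(10) + 47·(-207) = 1. Scale by 28: x₀ = 280.
General solution x = x₀ + 47t; reducing mod 47 gives x = 45 (and y = -931).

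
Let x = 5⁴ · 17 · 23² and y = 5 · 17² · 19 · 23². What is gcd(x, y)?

44965

min exponent per shared prime: 5 · 17 · 23² = 44965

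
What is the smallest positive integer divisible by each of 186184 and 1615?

17687480

186184 = 2³ · 17 · 37²; 1615 = 5 · 17 · 19
max exponents: 2³ · 5 · 17 · 19 · 37² = 17687480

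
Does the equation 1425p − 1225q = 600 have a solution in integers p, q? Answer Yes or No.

Yes

gcd(1425, 1225): 1425 = 1·1225 + 200; 1225 = 6·200 + 25; 200 = 8·25 + 0 → 25
25 divides 600, so a solution exists.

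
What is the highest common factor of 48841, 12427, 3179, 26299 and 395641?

48841 = 13² · 17²; 12427 = 17² · 43; 3179 = 11 · 17²; 26299 = 7 · 13 · 17²; 395641 = 17² · 37²
gcd takes min exponent of each prime: 17² = 289

289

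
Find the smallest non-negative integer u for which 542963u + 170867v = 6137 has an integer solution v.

Euclid: 542963 = 3·170867 + 30362; 170867 = 5·30362 + 19057; 30362 = 1·19057 + 11305; 19057 = 1·11305 + 7752; 11305 = 1·7752 + 3553; 7752 = 2·3553 + 646; 3553 = 5·646 + 323; 646 = 2·323 + 0 → gcd = 323; 6137 = 323·19.
Back-substitution yields 542963·(242) + 170867·(-769) = 323, so one solution is u = 242·19 = 4598, v = -769·19 = -14611.
Solutions in u differ by 170867/323 = 529; the one in [0, 529) is 4598 mod 529 = 366.

366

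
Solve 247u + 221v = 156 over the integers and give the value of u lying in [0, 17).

6

Euclid: 247 = 1·221 + 26; 221 = 8·26 + 13; 26 = 2·13 + 0 → gcd = 13; 156 = 13·12.
Back-substitution yields 247·(-8) + 221·(9) = 13, so one solution is u = -8·12 = -96, v = 9·12 = 108.
Solutions in u differ by 221/13 = 17; the one in [0, 17) is -96 mod 17 = 6.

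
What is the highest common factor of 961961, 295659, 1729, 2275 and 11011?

961961 = 7 · 11 · 13 · 31²; 295659 = 3² · 7 · 13 · 19²; 1729 = 7 · 13 · 19; 2275 = 5² · 7 · 13; 11011 = 7 · 11² · 13
gcd takes min exponent of each prime: 7 · 13 = 91

91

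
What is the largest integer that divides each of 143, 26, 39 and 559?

143 = 11 · 13; 26 = 2 · 13; 39 = 3 · 13; 559 = 13 · 43
gcd takes min exponent of each prime: 13 = 13

13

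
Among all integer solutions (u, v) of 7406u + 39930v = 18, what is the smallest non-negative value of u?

10368

Euclid: 39930 = 5·7406 + 2900; 7406 = 2·2900 + 1606; 2900 = 1·1606 + 1294; 1606 = 1·1294 + 312; 1294 = 4·312 + 46; 312 = 6·46 + 36; 46 = 1·36 + 10; 36 = 3·10 + 6; 10 = 1·6 + 4; 6 = 1·4 + 2; 4 = 2·2 + 0 → gcd = 2; 18 = 2·9.
Back-substitution yields 7406·(7807) + 39930·(-1448) = 2, so one solution is u = 7807·9 = 70263, v = -1448·9 = -13032.
Solutions in u differ by 39930/2 = 19965; the one in [0, 19965) is 70263 mod 19965 = 10368.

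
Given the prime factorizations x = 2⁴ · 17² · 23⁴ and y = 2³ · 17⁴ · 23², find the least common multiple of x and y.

373961602576

max exponent per prime: 2⁴ · 17⁴ · 23⁴ = 373961602576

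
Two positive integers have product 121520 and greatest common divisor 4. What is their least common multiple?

gcd·lcm = product, so lcm = 121520/4 = 30380.

30380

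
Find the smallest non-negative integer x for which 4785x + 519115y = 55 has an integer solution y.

22674

Euclid: 519115 = 108·4785 + 2335; 4785 = 2·2335 + 115; 2335 = 20·115 + 35; 115 = 3·35 + 10; 35 = 3·10 + 5; 10 = 2·5 + 0 → gcd = 5; 55 = 5·11.
Back-substitution yields 4785·(-45131) + 519115·(416) = 5, so one solution is x = -45131·11 = -496441, y = 416·11 = 4576.
Solutions in x differ by 519115/5 = 103823; the one in [0, 103823) is -496441 mod 103823 = 22674.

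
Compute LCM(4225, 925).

gcd first: 4225 = 4·925 + 525; 925 = 1·525 + 400; 525 = 1·400 + 125; 400 = 3·125 + 25; 125 = 5·25 + 0 → gcd = 25
lcm = 4225·925/gcd = 3908125/25 = 156325

156325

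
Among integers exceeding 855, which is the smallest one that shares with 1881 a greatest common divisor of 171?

1026

Multiples of 171 above 855: 171·6, 171·7, … . Need the cofactor coprime to 1881/171 = 11.
Checking s = 6, 7, … the first with gcd(s, 11) = 1 is s = 6, giving 1026.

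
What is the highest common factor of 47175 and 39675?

Euclid: 47175 = 1·39675 + 7500; 39675 = 5·7500 + 2175; 7500 = 3·2175 + 975; 2175 = 2·975 + 225; 975 = 4·225 + 75; 225 = 3·75 + 0. Last nonzero remainder: 75.

75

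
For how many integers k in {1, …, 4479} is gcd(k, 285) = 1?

2264

Prime factors of 285: 3, 5, 19. Count integers ≤ 4479 divisible by none of them.
By inclusion–exclusion: 4479 − ⌊4479/3⌋ − ⌊4479/5⌋ − ⌊4479/19⌋ + ⌊4479/15⌋ + ⌊4479/57⌋ + ⌊4479/95⌋ − ⌊4479/285⌋ = 2264.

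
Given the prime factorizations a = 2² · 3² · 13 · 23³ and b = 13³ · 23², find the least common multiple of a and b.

max exponent per prime: 2² · 3² · 13³ · 23³ = 962312364

962312364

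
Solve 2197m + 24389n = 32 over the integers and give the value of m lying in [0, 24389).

19993

Reduce mod 24389: 2197m ≡ 32 (mod 24389). With g = gcd(2197, 24389) = 1 dividing 32, divide through: 2197m ≡ 32 (mod 24389).
Since gcd(2197, 24389) = 1, m ≡ 32·(2197)⁻¹ ≡ 19993 (mod 24389). Smallest non-negative: 19993.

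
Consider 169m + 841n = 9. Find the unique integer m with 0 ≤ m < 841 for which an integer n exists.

Euclid: 841 = 4·169 + 165; 169 = 1·165 + 4; 165 = 41·4 + 1; 4 = 4·1 + 0 → gcd = 1; 9 = 1·9.
Back-substitution yields 169·(-209) + 841·(42) = 1, so one solution is m = -209·9 = -1881, n = 42·9 = 378.
Solutions in m differ by 841/1 = 841; the one in [0, 841) is -1881 mod 841 = 642.

642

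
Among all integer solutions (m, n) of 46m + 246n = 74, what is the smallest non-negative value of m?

Euclid: 246 = 5·46 + 16; 46 = 2·16 + 14; 16 = 1·14 + 2; 14 = 7·2 + 0 → gcd = 2; 74 = 2·37.
Back-substitution yields 46·(-16) + 246·(3) = 2, so one solution is m = -16·37 = -592, n = 3·37 = 111.
Solutions in m differ by 246/2 = 123; the one in [0, 123) is -592 mod 123 = 23.

23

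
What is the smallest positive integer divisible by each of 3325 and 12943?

3325 = 5² · 7 · 19; 12943 = 7 · 43²
max exponents: 5² · 7 · 19 · 43² = 6147925

6147925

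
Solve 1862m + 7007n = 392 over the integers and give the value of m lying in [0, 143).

83

Reduce mod 7007: 1862m ≡ 392 (mod 7007). With g = gcd(1862, 7007) = 49 dividing 392, divide through: 38m ≡ 8 (mod 143).
Since gcd(38, 143) = 1, m ≡ 8·(38)⁻¹ ≡ 83 (mod 143). Smallest non-negative: 83.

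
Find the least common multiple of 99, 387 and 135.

63855

99 = 3² · 11; 387 = 3² · 43; 135 = 3³ · 5
lcm takes max exponent of each prime: 3³ · 5 · 11 · 43 = 63855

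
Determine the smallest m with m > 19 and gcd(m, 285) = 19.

285 = 19·15. Any m with gcd(m, 285) = 19 is a multiple of 19, say 19s, with s coprime to 15.
Need s > 19/19, so s ≥ 2. First s ≥ 2 with gcd(s, 15) = 1 is s = 2. Thus m = 19·2 = 38.

38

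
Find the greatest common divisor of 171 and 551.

Euclid: 551 = 3·171 + 38; 171 = 4·38 + 19; 38 = 2·19 + 0. Last nonzero remainder: 19.

19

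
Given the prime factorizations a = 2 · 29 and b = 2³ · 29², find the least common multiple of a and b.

max exponent per prime: 2³ · 29² = 6728

6728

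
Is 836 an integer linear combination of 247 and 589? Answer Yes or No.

Yes

gcd(247, 589): 589 = 2·247 + 95; 247 = 2·95 + 57; 95 = 1·57 + 38; 57 = 1·38 + 19; 38 = 2·19 + 0 → 19
19 divides 836, so a solution exists.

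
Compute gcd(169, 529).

1

169 = 13²
529 = 23²
Common: 1 = 1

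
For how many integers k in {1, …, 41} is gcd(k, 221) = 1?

36

Prime factors of 221: 13, 17. Count integers ≤ 41 divisible by none of them.
By inclusion–exclusion: 41 − ⌊41/13⌋ − ⌊41/17⌋ + ⌊41/221⌋ = 36.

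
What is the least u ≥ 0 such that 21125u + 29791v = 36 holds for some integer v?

6951

gcd(21125, 29791) = 1 (Euclid: 29791 = 1·21125 + 8666; 21125 = 2·8666 + 3793; 8666 = 2·3793 + 1080; 3793 = 3·1080 + 553; 1080 = 1·553 + 527; 553 = 1·527 + 26; 527 = 20·26 + 7; 26 = 3·7 + 5; 7 = 1·5 + 2; 5 = 2·2 + 1; 2 = 2·1 + 0), and 1 | 36.
Extended Euclid: 21125·(12606) + 29791·(-8939) = 1. Scale by 36: u₀ = 453816.
General solution u = u₀ + 29791t; reducing mod 29791 gives u = 6951 (and v = -4929).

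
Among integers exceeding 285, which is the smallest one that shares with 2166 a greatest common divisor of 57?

2166 = 57·38. Any t with gcd(t, 2166) = 57 is a multiple of 57, say 57s, with s coprime to 38.
Need s > 285/57, so s ≥ 6. First s ≥ 6 with gcd(s, 38) = 1 is s = 7. Thus t = 57·7 = 399.

399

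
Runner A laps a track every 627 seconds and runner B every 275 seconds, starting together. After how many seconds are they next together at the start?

15675

627 = 3 · 11 · 19; 275 = 5² · 11
max exponents: 3 · 5² · 11 · 19 = 15675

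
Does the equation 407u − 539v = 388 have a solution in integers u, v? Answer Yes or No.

No

By Bézout, 407u − 539v = 388 has integer solutions iff gcd(407, 539) | 388.
Euclid: 539 = 1·407 + 132; 407 = 3·132 + 11; 132 = 12·11 + 0. gcd = 11; 388 mod 11 = 3. No.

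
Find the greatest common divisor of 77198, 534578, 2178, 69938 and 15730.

gcd(77198, 534578): 534578 = 6·77198 + 71390; 77198 = 1·71390 + 5808; 71390 = 12·5808 + 1694; 5808 = 3·1694 + 726; 1694 = 2·726 + 242; 726 = 3·242 + 0 → 242
gcd(242, 2178): 2178 = 9·242 + 0 → 242
gcd(242, 69938): 69938 = 289·242 + 0 → 242
gcd(242, 15730): 15730 = 65·242 + 0 → 242

242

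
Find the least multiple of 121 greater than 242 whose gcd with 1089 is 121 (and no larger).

484

Multiples of 121 above 242: 121·3, 121·4, … . Need the cofactor coprime to 1089/121 = 9.
Checking s = 3, 4, … the first with gcd(s, 9) = 1 is s = 4, giving 484.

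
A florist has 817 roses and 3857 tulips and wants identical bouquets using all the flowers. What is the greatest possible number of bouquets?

19

Euclid: 3857 = 4·817 + 589; 817 = 1·589 + 228; 589 = 2·228 + 133; 228 = 1·133 + 95; 133 = 1·95 + 38; 95 = 2·38 + 19; 38 = 2·19 + 0. Last nonzero remainder: 19.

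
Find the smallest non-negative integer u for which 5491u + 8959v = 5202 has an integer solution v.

gcd(5491, 8959) = 289 (Euclid: 8959 = 1·5491 + 3468; 5491 = 1·3468 + 2023; 3468 = 1·2023 + 1445; 2023 = 1·1445 + 578; 1445 = 2·578 + 289; 578 = 2·289 + 0), and 289 | 5202.
Extended Euclid: 5491·(-13) + 8959·(8) = 289. Scale by 18: u₀ = -234.
General solution u = u₀ + 31t; reducing mod 31 gives u = 14 (and v = -8).

14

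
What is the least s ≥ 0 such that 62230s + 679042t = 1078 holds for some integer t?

Reduce mod 679042: 62230s ≡ 1078 (mod 679042). With g = gcd(62230, 679042) = 98 dividing 1078, divide through: 635s ≡ 11 (mod 6929).
Since gcd(635, 6929) = 1, s ≡ 11·(635)⁻¹ ≡ 2848 (mod 6929). Smallest non-negative: 2848.

2848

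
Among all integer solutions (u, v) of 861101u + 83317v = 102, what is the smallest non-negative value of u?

1751

gcd(861101, 83317) = 17 (Euclid: 861101 = 10·83317 + 27931; 83317 = 2·27931 + 27455; 27931 = 1·27455 + 476; 27455 = 57·476 + 323; 476 = 1·323 + 153; 323 = 2·153 + 17; 153 = 9·17 + 0), and 17 | 102.
Extended Euclid: 861101·(-525) + 83317·(5426) = 17. Scale by 6: u₀ = -3150.
General solution u = u₀ + 4901t; reducing mod 4901 gives u = 1751 (and v = -18097).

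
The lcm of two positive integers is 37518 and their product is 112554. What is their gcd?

3

From gcd × lcm = uv: gcd = 112554 / 37518 = 3.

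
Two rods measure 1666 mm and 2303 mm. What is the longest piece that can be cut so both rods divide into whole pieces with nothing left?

1666 = 2 · 7² · 17
2303 = 7² · 47
Common: 7² = 49

49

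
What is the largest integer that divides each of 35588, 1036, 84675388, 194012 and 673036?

28

gcd(35588, 1036): 35588 = 34·1036 + 364; 1036 = 2·364 + 308; 364 = 1·308 + 56; 308 = 5·56 + 28; 56 = 2·28 + 0 → 28
gcd(28, 84675388): 84675388 = 3024121·28 + 0 → 28
gcd(28, 194012): 194012 = 6929·28 + 0 → 28
gcd(28, 673036): 673036 = 24037·28 + 0 → 28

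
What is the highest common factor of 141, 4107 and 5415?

3

gcd(141, 4107): 4107 = 29·141 + 18; 141 = 7·18 + 15; 18 = 1·15 + 3; 15 = 5·3 + 0 → 3
gcd(3, 5415): 5415 = 1805·3 + 0 → 3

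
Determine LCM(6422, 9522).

6422 = 2 · 13² · 19; 9522 = 2 · 3² · 23²
max exponents: 2 · 3² · 13² · 19 · 23² = 30575142

30575142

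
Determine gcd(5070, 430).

10

5070 = 2 · 3 · 5 · 13²
430 = 2 · 5 · 43
Common: 2 · 5 = 10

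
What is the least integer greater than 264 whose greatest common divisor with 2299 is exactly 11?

275

Multiples of 11 above 264: 11·25, 11·26, … . Need the cofactor coprime to 2299/11 = 209.
Checking s = 25, 26, … the first with gcd(s, 209) = 1 is s = 25, giving 275.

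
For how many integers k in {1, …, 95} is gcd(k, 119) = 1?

77

Prime factors of 119: 7, 17. Count integers ≤ 95 divisible by none of them.
By inclusion–exclusion: 95 − ⌊95/7⌋ − ⌊95/17⌋ + ⌊95/119⌋ = 77.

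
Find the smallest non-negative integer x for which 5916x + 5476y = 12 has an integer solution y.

1033

gcd(5916, 5476) = 4 (Euclid: 5916 = 1·5476 + 440; 5476 = 12·440 + 196; 440 = 2·196 + 48; 196 = 4·48 + 4; 48 = 12·4 + 0), and 4 | 12.
Extended Euclid: 5916·(-112) + 5476·(121) = 4. Scale by 3: x₀ = -336.
General solution x = x₀ + 1369t; reducing mod 1369 gives x = 1033 (and y = -1116).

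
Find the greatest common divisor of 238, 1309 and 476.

gcd(238, 1309): 1309 = 5·238 + 119; 238 = 2·119 + 0 → 119
gcd(119, 476): 476 = 4·119 + 0 → 119

119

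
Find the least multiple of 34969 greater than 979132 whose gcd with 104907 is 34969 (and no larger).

104907 = 34969·3. Any t with gcd(t, 104907) = 34969 is a multiple of 34969, say 34969s, with s coprime to 3.
Need s > 979132/34969, so s ≥ 29. First s ≥ 29 with gcd(s, 3) = 1 is s = 29. Thus t = 34969·29 = 1014101.

1014101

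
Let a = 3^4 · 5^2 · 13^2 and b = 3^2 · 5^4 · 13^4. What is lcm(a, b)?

1445900625

max exponent per prime: 3^4 · 5^4 · 13^4 = 1445900625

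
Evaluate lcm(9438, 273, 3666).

lcm(9438, 273) = 9438·273/gcd = 2576574/39 = 66066
lcm(66066, 3666) = 66066·3666/gcd = 242197956/78 = 3105102

3105102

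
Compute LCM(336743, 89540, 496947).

27660070020

lcm(336743, 89540) = 336743·89540/gcd = 30151968220/121 = 249189820
lcm(249189820, 496947) = 249189820·496947/gcd = 123834133479540/4477 = 27660070020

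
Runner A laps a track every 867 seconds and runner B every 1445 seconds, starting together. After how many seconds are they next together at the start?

4335

gcd first: 1445 = 1·867 + 578; 867 = 1·578 + 289; 578 = 2·289 + 0 → gcd = 289
lcm = 867·1445/gcd = 1252815/289 = 4335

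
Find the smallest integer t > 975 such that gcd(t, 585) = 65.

gcd(t, 585) = 65 forces 65 | t; write t = 65s. Then gcd(65s, 65·9) = 65·gcd(s, 9), so need gcd(s, 9) = 1.
65s > 975 gives s ≥ 16. The least s ≥ 16 coprime to 9 is 16, so t = 65·16 = 1040.

1040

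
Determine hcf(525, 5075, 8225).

gcd(525, 5075): 5075 = 9·525 + 350; 525 = 1·350 + 175; 350 = 2·175 + 0 → 175
gcd(175, 8225): 8225 = 47·175 + 0 → 175

175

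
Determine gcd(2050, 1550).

50

2050 = 2 · 5² · 41
1550 = 2 · 5² · 31
Common: 2 · 5² = 50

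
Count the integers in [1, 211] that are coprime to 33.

33 = 3·11. Inclusion–exclusion on these primes:
211 − ⌊211/3⌋ − ⌊211/11⌋ + ⌊211/33⌋ = 128

128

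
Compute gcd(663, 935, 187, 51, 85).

gcd(663, 935): 935 = 1·663 + 272; 663 = 2·272 + 119; 272 = 2·119 + 34; 119 = 3·34 + 17; 34 = 2·17 + 0 → 17
gcd(17, 187): 187 = 11·17 + 0 → 17
gcd(17, 51): 51 = 3·17 + 0 → 17
gcd(17, 85): 85 = 5·17 + 0 → 17

17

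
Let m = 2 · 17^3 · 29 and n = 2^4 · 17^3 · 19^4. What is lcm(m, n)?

297083921872

max exponent per prime: 2^4 · 17^3 · 19^4 · 29 = 297083921872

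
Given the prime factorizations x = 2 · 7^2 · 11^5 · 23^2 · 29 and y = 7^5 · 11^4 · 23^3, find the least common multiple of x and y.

1910139684616702

max exponent per prime: 2 · 7^5 · 11^5 · 23^3 · 29 = 1910139684616702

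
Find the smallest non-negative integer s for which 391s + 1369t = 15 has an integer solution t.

1264

gcd(391, 1369) = 1 (Euclid: 1369 = 3·391 + 196; 391 = 1·196 + 195; 196 = 1·195 + 1; 195 = 195·1 + 0), and 1 | 15.
Extended Euclid: 391·(-7) + 1369·(2) = 1. Scale by 15: s₀ = -105.
General solution s = s₀ + 1369k; reducing mod 1369 gives s = 1264 (and t = -361).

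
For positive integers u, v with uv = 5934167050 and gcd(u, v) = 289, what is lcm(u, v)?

20533450

For any two positive integers, gcd × lcm equals their product. Hence lcm = 5934167050 / 289 = 20533450.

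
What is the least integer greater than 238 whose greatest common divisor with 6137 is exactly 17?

255

gcd(k, 6137) = 17 forces 17 | k; write k = 17s. Then gcd(17s, 17·361) = 17·gcd(s, 361), so need gcd(s, 361) = 1.
17s > 238 gives s ≥ 15. The least s ≥ 15 coprime to 361 is 15, so k = 17·15 = 255.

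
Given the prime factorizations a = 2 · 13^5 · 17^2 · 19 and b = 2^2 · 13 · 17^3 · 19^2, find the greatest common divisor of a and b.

min exponent per shared prime: 2 · 13 · 17^2 · 19 = 142766

142766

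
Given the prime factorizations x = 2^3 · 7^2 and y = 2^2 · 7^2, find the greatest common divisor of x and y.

min exponent per shared prime: 2^2 · 7^2 = 196

196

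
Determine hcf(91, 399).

7

Euclid: 399 = 4·91 + 35; 91 = 2·35 + 21; 35 = 1·21 + 14; 21 = 1·14 + 7; 14 = 2·7 + 0. Last nonzero remainder: 7.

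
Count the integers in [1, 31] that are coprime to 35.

Prime factors of 35: 5, 7. Count integers ≤ 31 divisible by none of them.
By inclusion–exclusion: 31 − ⌊31/5⌋ − ⌊31/7⌋ + ⌊31/35⌋ = 21.

21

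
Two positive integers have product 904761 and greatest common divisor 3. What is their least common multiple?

Since gcd(u,v)·lcm(u,v) = uv, lcm = 904761/3 = 301587.

301587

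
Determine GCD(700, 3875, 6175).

25

gcd(700, 3875): 3875 = 5·700 + 375; 700 = 1·375 + 325; 375 = 1·325 + 50; 325 = 6·50 + 25; 50 = 2·25 + 0 → 25
gcd(25, 6175): 6175 = 247·25 + 0 → 25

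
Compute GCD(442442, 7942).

442442 = 2 · 7 · 11 · 13² · 17
7942 = 2 · 11 · 19²
Common: 2 · 11 = 22

22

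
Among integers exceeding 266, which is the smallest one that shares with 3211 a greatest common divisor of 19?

3211 = 19·169. Any m with gcd(m, 3211) = 19 is a multiple of 19, say 19s, with s coprime to 169.
Need s > 266/19, so s ≥ 15. First s ≥ 15 with gcd(s, 169) = 1 is s = 15. Thus m = 19·15 = 285.

285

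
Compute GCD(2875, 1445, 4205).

gcd(2875, 1445): 2875 = 1·1445 + 1430; 1445 = 1·1430 + 15; 1430 = 95·15 + 5; 15 = 3·5 + 0 → 5
gcd(5, 4205): 4205 = 841·5 + 0 → 5

5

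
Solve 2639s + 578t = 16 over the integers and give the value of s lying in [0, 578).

Reduce mod 578: 2639s ≡ 16 (mod 578). With g = gcd(2639, 578) = 1 dividing 16, divide through: 2639s ≡ 16 (mod 578).
Since gcd(2639, 578) = 1, s ≡ 16·(2639)⁻¹ ≡ 548 (mod 578). Smallest non-negative: 548.

548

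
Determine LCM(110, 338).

18590

gcd first: 338 = 3·110 + 8; 110 = 13·8 + 6; 8 = 1·6 + 2; 6 = 3·2 + 0 → gcd = 2
lcm = 110·338/gcd = 37180/2 = 18590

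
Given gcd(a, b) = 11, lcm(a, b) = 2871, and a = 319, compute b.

a·b = gcd·lcm = 11·2871 = 31581, so b = 31581/319 = 99.

99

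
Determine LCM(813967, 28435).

813967 = 7 · 11² · 31²; 28435 = 5 · 11² · 47
max exponents: 5 · 7 · 11² · 31² · 47 = 191282245

191282245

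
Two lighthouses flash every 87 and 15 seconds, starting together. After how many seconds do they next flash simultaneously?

gcd first: 87 = 5·15 + 12; 15 = 1·12 + 3; 12 = 4·3 + 0 → gcd = 3
lcm = 87·15/gcd = 1305/3 = 435

435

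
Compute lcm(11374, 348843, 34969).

9476668938

11374 = 2 · 11² · 47; 348843 = 3 · 11² · 31²; 34969 = 11² · 17²
lcm takes max exponent of each prime: 2 · 3 · 11² · 17² · 31² · 47 = 9476668938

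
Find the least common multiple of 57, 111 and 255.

179265

57 = 3 · 19; 111 = 3 · 37; 255 = 3 · 5 · 17
lcm takes max exponent of each prime: 3 · 5 · 17 · 19 · 37 = 179265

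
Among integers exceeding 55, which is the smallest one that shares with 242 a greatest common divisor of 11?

242 = 11·22. Any t with gcd(t, 242) = 11 is a multiple of 11, say 11s, with s coprime to 22.
Need s > 55/11, so s ≥ 6. First s ≥ 6 with gcd(s, 22) = 1 is s = 7. Thus t = 11·7 = 77.

77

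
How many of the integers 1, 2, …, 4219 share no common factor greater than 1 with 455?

455 = 5·7·13. Inclusion–exclusion on these primes:
4219 − ⌊4219/5⌋ − ⌊4219/7⌋ − ⌊4219/13⌋ + ⌊4219/35⌋ + ⌊4219/65⌋ + ⌊4219/91⌋ − ⌊4219/455⌋ = 2671

2671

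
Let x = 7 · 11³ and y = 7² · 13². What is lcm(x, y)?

max exponent per prime: 7² · 11³ · 13² = 11022011

11022011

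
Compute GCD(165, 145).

Euclid: 165 = 1·145 + 20; 145 = 7·20 + 5; 20 = 4·5 + 0. Last nonzero remainder: 5.

5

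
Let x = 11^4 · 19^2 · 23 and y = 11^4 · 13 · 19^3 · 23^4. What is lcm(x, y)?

365330759606527

max exponent per prime: 11^4 · 13 · 19^3 · 23^4 = 365330759606527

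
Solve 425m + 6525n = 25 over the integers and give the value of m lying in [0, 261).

215

Reduce mod 6525: 425m ≡ 25 (mod 6525). With g = gcd(425, 6525) = 25 dividing 25, divide through: 17m ≡ 1 (mod 261).
Since gcd(17, 261) = 1, m ≡ 1·(17)⁻¹ ≡ 215 (mod 261). Smallest non-negative: 215.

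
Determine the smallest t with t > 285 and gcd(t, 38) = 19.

gcd(t, 38) = 19 forces 19 | t; write t = 19s. Then gcd(19s, 19·2) = 19·gcd(s, 2), so need gcd(s, 2) = 1.
19s > 285 gives s ≥ 16. The least s ≥ 16 coprime to 2 is 17, so t = 19·17 = 323.

323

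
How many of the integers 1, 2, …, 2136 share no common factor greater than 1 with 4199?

4199 = 13·17·19. Inclusion–exclusion on these primes:
2136 − ⌊2136/13⌋ − ⌊2136/17⌋ − ⌊2136/19⌋ + ⌊2136/221⌋ + ⌊2136/247⌋ + ⌊2136/323⌋ − ⌊2136/4199⌋ = 1758

1758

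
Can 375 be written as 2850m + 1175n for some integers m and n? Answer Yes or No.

By Bézout, 2850m + 1175n = 375 has integer solutions iff gcd(2850, 1175) | 375.
Euclid: 2850 = 2·1175 + 500; 1175 = 2·500 + 175; 500 = 2·175 + 150; 175 = 1·150 + 25; 150 = 6·25 + 0. gcd = 25; 375 mod 25 = 0. Yes.

Yes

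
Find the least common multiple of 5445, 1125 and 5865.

lcm(5445, 1125) = 5445·1125/gcd = 6125625/45 = 136125
lcm(136125, 5865) = 136125·5865/gcd = 798373125/15 = 53224875

53224875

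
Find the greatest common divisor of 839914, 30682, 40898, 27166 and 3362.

2

gcd(839914, 30682): 839914 = 27·30682 + 11500; 30682 = 2·11500 + 7682; 11500 = 1·7682 + 3818; 7682 = 2·3818 + 46; 3818 = 83·46 + 0 → 46
gcd(46, 40898): 40898 = 889·46 + 4; 46 = 11·4 + 2; 4 = 2·2 + 0 → 2
gcd(2, 27166): 27166 = 13583·2 + 0 → 2
gcd(2, 3362): 3362 = 1681·2 + 0 → 2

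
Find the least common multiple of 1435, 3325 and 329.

lcm(1435, 3325) = 1435·3325/gcd = 4771375/35 = 136325
lcm(136325, 329) = 136325·329/gcd = 44850925/7 = 6407275

6407275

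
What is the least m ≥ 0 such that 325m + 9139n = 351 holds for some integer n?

gcd(325, 9139) = 13 (Euclid: 9139 = 28·325 + 39; 325 = 8·39 + 13; 39 = 3·13 + 0), and 13 | 351.
Extended Euclid: 325·(225) + 9139·(-8) = 13. Scale by 27: m₀ = 6075.
General solution m = m₀ + 703t; reducing mod 703 gives m = 451 (and n = -16).

451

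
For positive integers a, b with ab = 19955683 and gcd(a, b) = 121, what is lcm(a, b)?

164923

For any two positive integers, gcd × lcm equals their product. Hence lcm = 19955683 / 121 = 164923.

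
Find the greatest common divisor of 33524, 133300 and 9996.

4

33524 = 2² · 17² · 29; 133300 = 2² · 5² · 31 · 43; 9996 = 2² · 3 · 7² · 17
gcd takes min exponent of each prime: 2² = 4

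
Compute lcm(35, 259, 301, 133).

1058015

35 = 5 · 7; 259 = 7 · 37; 301 = 7 · 43; 133 = 7 · 19
lcm takes max exponent of each prime: 5 · 7 · 19 · 37 · 43 = 1058015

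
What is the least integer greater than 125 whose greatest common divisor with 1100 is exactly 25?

175

gcd(k, 1100) = 25 forces 25 | k; write k = 25s. Then gcd(25s, 25·44) = 25·gcd(s, 44), so need gcd(s, 44) = 1.
25s > 125 gives s ≥ 6. The least s ≥ 6 coprime to 44 is 7, so k = 25·7 = 175.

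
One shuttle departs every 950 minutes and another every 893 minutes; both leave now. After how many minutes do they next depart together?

44650

950 = 2 · 5² · 19; 893 = 19 · 47
max exponents: 2 · 5² · 19 · 47 = 44650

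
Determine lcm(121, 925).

111925

gcd first: 925 = 7·121 + 78; 121 = 1·78 + 43; 78 = 1·43 + 35; 43 = 1·35 + 8; 35 = 4·8 + 3; 8 = 2·3 + 2; 3 = 1·2 + 1; 2 = 2·1 + 0 → gcd = 1
lcm = 121·925/gcd = 111925/1 = 111925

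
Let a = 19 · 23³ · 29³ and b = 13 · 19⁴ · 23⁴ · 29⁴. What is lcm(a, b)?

max exponent per prime: 13 · 19⁴ · 23⁴ · 29⁴ = 335321261848235533

335321261848235533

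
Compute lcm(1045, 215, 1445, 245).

1045 = 5 · 11 · 19; 215 = 5 · 43; 1445 = 5 · 17²; 245 = 5 · 7²
lcm takes max exponent of each prime: 5 · 7² · 11 · 17² · 19 · 43 = 636324535

636324535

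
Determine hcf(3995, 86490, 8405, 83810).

5

3995 = 5 · 17 · 47; 86490 = 2 · 3² · 5 · 31²; 8405 = 5 · 41²; 83810 = 2 · 5 · 17² · 29
gcd takes min exponent of each prime: 5 = 5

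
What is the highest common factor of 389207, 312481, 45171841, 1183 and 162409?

169

gcd(389207, 312481): 389207 = 1·312481 + 76726; 312481 = 4·76726 + 5577; 76726 = 13·5577 + 4225; 5577 = 1·4225 + 1352; 4225 = 3·1352 + 169; 1352 = 8·169 + 0 → 169
gcd(169, 45171841): 45171841 = 267289·169 + 0 → 169
gcd(169, 1183): 1183 = 7·169 + 0 → 169
gcd(169, 162409): 162409 = 961·169 + 0 → 169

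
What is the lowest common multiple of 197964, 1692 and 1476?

8116524

lcm(197964, 1692) = 197964·1692/gcd = 334955088/1692 = 197964
lcm(197964, 1476) = 197964·1476/gcd = 292194864/36 = 8116524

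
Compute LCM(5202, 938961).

1877922

5202 = 2 · 3² · 17²; 938961 = 3² · 17² · 19²
max exponents: 2 · 3² · 17² · 19² = 1877922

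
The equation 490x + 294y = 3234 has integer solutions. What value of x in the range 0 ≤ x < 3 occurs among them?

0

gcd(490, 294) = 98 (Euclid: 490 = 1·294 + 196; 294 = 1·196 + 98; 196 = 2·98 + 0), and 98 | 3234.
Extended Euclid: 490·(-1) + 294·(2) = 98. Scale by 33: x₀ = -33.
General solution x = x₀ + 3t; reducing mod 3 gives x = 0 (and y = 11).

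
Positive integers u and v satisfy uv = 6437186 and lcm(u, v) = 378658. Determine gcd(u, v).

17

gcd·lcm = product, so gcd = 6437186/378658 = 17.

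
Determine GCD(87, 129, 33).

3

87 = 3 · 29; 129 = 3 · 43; 33 = 3 · 11
gcd takes min exponent of each prime: 3 = 3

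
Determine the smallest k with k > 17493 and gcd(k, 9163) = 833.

19159

Multiples of 833 above 17493: 833·22, 833·23, … . Need the cofactor coprime to 9163/833 = 11.
Checking s = 22, 23, … the first with gcd(s, 11) = 1 is s = 23, giving 19159.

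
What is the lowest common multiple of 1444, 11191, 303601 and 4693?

1444 = 2² · 19²; 11191 = 19² · 31; 303601 = 19² · 29²; 4693 = 13 · 19²
lcm takes max exponent of each prime: 2² · 13 · 19² · 29² · 31 = 489404812

489404812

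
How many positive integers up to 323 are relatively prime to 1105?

224

1105 = 5·13·17. Inclusion–exclusion on these primes:
323 − ⌊323/5⌋ − ⌊323/13⌋ − ⌊323/17⌋ + ⌊323/65⌋ + ⌊323/85⌋ + ⌊323/221⌋ − ⌊323/1105⌋ = 224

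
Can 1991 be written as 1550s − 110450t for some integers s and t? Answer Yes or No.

By Bézout, 1550s − 110450t = 1991 has integer solutions iff gcd(1550, 110450) | 1991.
Euclid: 110450 = 71·1550 + 400; 1550 = 3·400 + 350; 400 = 1·350 + 50; 350 = 7·50 + 0. gcd = 50; 1991 mod 50 = 41. No.

No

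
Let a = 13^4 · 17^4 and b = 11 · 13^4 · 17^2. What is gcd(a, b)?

8254129

min exponent per shared prime: 13^4 · 17^2 = 8254129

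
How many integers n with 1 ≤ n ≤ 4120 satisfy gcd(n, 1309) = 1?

Prime factors of 1309: 7, 11, 17. Count integers ≤ 4120 divisible by none of them.
By inclusion–exclusion: 4120 − ⌊4120/7⌋ − ⌊4120/11⌋ − ⌊4120/17⌋ + ⌊4120/77⌋ + ⌊4120/119⌋ + ⌊4120/187⌋ − ⌊4120/1309⌋ = 3022.

3022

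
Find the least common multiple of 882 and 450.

22050

882 = 2 · 3² · 7²; 450 = 2 · 3² · 5²
max exponents: 2 · 3² · 5² · 7² = 22050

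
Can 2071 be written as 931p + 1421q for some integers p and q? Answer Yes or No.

gcd(931, 1421): 1421 = 1·931 + 490; 931 = 1·490 + 441; 490 = 1·441 + 49; 441 = 9·49 + 0 → 49
49 does not divide 2071, so a solution does not exist.

No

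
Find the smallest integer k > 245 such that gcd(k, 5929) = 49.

294

gcd(k, 5929) = 49 forces 49 | k; write k = 49s. Then gcd(49s, 49·121) = 49·gcd(s, 121), so need gcd(s, 121) = 1.
49s > 245 gives s ≥ 6. The least s ≥ 6 coprime to 121 is 6, so k = 49·6 = 294.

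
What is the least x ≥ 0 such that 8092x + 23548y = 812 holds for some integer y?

812

Euclid: 23548 = 2·8092 + 7364; 8092 = 1·7364 + 728; 7364 = 10·728 + 84; 728 = 8·84 + 56; 84 = 1·56 + 28; 56 = 2·28 + 0 → gcd = 28; 812 = 28·29.
Back-substitution yields 8092·(-291) + 23548·(100) = 28, so one solution is x = -291·29 = -8439, y = 100·29 = 2900.
Solutions in x differ by 23548/28 = 841; the one in [0, 841) is -8439 mod 841 = 812.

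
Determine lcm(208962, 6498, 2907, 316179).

lcm(208962, 6498) = 208962·6498/gcd = 1357835076/342 = 3970278
lcm(3970278, 2907) = 3970278·2907/gcd = 11541598146/171 = 67494726
lcm(67494726, 316179) = 67494726·316179/gcd = 21340414971954/171 = 124797748374

124797748374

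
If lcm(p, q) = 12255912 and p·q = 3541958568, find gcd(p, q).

289

From gcd × lcm = pq: gcd = 3541958568 / 12255912 = 289.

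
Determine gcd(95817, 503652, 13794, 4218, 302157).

95817 = 3 · 19 · 41²; 503652 = 2² · 3 · 19 · 47²; 13794 = 2 · 3 · 11² · 19; 4218 = 2 · 3 · 19 · 37; 302157 = 3³ · 19² · 31
gcd takes min exponent of each prime: 3 · 19 = 57

57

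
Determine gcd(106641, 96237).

Euclid: 106641 = 1·96237 + 10404; 96237 = 9·10404 + 2601; 10404 = 4·2601 + 0. Last nonzero remainder: 2601.

2601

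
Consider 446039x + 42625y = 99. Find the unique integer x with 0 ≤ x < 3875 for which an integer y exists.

gcd(446039, 42625) = 11 (Euclid: 446039 = 10·42625 + 19789; 42625 = 2·19789 + 3047; 19789 = 6·3047 + 1507; 3047 = 2·1507 + 33; 1507 = 45·33 + 22; 33 = 1·22 + 11; 22 = 2·11 + 0), and 11 | 99.
Extended Euclid: 446039·(-1301) + 42625·(13614) = 11. Scale by 9: x₀ = -11709.
General solution x = x₀ + 3875t; reducing mod 3875 gives x = 3791 (and y = -39670).

3791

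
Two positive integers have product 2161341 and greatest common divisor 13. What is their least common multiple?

166257

For any two positive integers, gcd × lcm equals their product. Hence lcm = 2161341 / 13 = 166257.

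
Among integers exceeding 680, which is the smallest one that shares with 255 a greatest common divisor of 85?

Multiples of 85 above 680: 85·9, 85·10, … . Need the cofactor coprime to 255/85 = 3.
Checking s = 9, 10, … the first with gcd(s, 3) = 1 is s = 10, giving 850.

850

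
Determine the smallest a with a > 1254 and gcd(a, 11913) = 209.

11913 = 209·57. Any a with gcd(a, 11913) = 209 is a multiple of 209, say 209s, with s coprime to 57.
Need s > 1254/209, so s ≥ 7. First s ≥ 7 with gcd(s, 57) = 1 is s = 7. Thus a = 209·7 = 1463.

1463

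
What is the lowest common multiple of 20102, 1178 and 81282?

1869486

lcm(20102, 1178) = 20102·1178/gcd = 23680156/38 = 623162
lcm(623162, 81282) = 623162·81282/gcd = 50651853684/27094 = 1869486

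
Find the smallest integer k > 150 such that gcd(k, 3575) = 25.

175

Multiples of 25 above 150: 25·7, 25·8, … . Need the cofactor coprime to 3575/25 = 143.
Checking s = 7, 8, … the first with gcd(s, 143) = 1 is s = 7, giving 175.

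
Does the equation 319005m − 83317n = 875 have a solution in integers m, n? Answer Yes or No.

No

By Bézout, 319005m − 83317n = 875 has integer solutions iff gcd(319005, 83317) | 875.
Euclid: 319005 = 3·83317 + 69054; 83317 = 1·69054 + 14263; 69054 = 4·14263 + 12002; 14263 = 1·12002 + 2261; 12002 = 5·2261 + 697; 2261 = 3·697 + 170; 697 = 4·170 + 17; 170 = 10·17 + 0. gcd = 17; 875 mod 17 = 8. No.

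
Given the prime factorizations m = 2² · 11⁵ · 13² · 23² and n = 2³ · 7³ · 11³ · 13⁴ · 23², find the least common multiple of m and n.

max exponent per prime: 2³ · 7³ · 11⁵ · 13⁴ · 23² = 6676926785464936

6676926785464936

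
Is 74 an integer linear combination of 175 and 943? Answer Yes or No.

Yes

gcd(175, 943): 943 = 5·175 + 68; 175 = 2·68 + 39; 68 = 1·39 + 29; 39 = 1·29 + 10; 29 = 2·10 + 9; 10 = 1·9 + 1; 9 = 9·1 + 0 → 1
1 divides 74, so a solution exists.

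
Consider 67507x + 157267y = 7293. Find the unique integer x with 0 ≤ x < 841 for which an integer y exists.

699

Euclid: 157267 = 2·67507 + 22253; 67507 = 3·22253 + 748; 22253 = 29·748 + 561; 748 = 1·561 + 187; 561 = 3·187 + 0 → gcd = 187; 7293 = 187·39.
Back-substitution yields 67507·(212) + 157267·(-91) = 187, so one solution is x = 212·39 = 8268, y = -91·39 = -3549.
Solutions in x differ by 157267/187 = 841; the one in [0, 841) is 8268 mod 841 = 699.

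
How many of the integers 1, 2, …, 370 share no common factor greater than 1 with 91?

Prime factors of 91: 7, 13. Count integers ≤ 370 divisible by none of them.
By inclusion–exclusion: 370 − ⌊370/7⌋ − ⌊370/13⌋ + ⌊370/91⌋ = 294.

294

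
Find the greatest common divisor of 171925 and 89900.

25

171925 = 5² · 13 · 23²
89900 = 2² · 5² · 29 · 31
Common: 5² = 25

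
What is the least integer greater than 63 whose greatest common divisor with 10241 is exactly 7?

gcd(m, 10241) = 7 forces 7 | m; write m = 7s. Then gcd(7s, 7·1463) = 7·gcd(s, 1463), so need gcd(s, 1463) = 1.
7s > 63 gives s ≥ 10. The least s ≥ 10 coprime to 1463 is 10, so m = 7·10 = 70.

70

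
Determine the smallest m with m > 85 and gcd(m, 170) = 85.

255

170 = 85·2. Any m with gcd(m, 170) = 85 is a multiple of 85, say 85s, with s coprime to 2.
Need s > 85/85, so s ≥ 2. First s ≥ 2 with gcd(s, 2) = 1 is s = 3. Thus m = 85·3 = 255.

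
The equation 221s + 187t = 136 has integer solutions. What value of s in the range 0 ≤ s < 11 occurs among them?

4

gcd(221, 187) = 17 (Euclid: 221 = 1·187 + 34; 187 = 5·34 + 17; 34 = 2·17 + 0), and 17 | 136.
Extended Euclid: 221·(-5) + 187·(6) = 17. Scale by 8: s₀ = -40.
General solution s = s₀ + 11k; reducing mod 11 gives s = 4 (and t = -4).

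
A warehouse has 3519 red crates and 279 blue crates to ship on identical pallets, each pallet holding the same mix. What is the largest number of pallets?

3519 = 3² · 17 · 23
279 = 3² · 31
Common: 3² = 9

9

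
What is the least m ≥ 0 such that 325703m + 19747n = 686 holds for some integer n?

75

Reduce mod 19747: 325703m ≡ 686 (mod 19747). With g = gcd(325703, 19747) = 49 dividing 686, divide through: 6647m ≡ 14 (mod 403).
Since gcd(6647, 403) = 1, m ≡ 14·(6647)⁻¹ ≡ 75 (mod 403). Smallest non-negative: 75.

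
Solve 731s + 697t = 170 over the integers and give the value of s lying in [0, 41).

Reduce mod 697: 731s ≡ 170 (mod 697). With g = gcd(731, 697) = 17 dividing 170, divide through: 43s ≡ 10 (mod 41).
Since gcd(43, 41) = 1, s ≡ 10·(43)⁻¹ ≡ 5 (mod 41). Smallest non-negative: 5.

5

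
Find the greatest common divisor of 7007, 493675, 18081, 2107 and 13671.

49

gcd(7007, 493675): 493675 = 70·7007 + 3185; 7007 = 2·3185 + 637; 3185 = 5·637 + 0 → 637
gcd(637, 18081): 18081 = 28·637 + 245; 637 = 2·245 + 147; 245 = 1·147 + 98; 147 = 1·98 + 49; 98 = 2·49 + 0 → 49
gcd(49, 2107): 2107 = 43·49 + 0 → 49
gcd(49, 13671): 13671 = 279·49 + 0 → 49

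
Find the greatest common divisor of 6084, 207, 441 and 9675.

9

6084 = 2² · 3² · 13²; 207 = 3² · 23; 441 = 3² · 7²; 9675 = 3² · 5² · 43
gcd takes min exponent of each prime: 3² = 9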